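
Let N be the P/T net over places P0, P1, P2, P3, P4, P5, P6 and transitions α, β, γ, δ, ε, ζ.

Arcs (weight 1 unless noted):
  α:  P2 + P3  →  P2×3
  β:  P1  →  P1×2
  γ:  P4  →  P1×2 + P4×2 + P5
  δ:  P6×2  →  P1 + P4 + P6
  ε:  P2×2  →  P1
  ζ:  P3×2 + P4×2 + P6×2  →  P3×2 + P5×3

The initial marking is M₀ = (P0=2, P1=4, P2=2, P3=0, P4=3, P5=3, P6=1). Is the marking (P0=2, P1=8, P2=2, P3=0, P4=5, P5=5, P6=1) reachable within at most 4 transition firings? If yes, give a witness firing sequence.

step 1: fire γ:  (P0=2, P1=4, P2=2, P3=0, P4=3, P5=3, P6=1) → (P0=2, P1=6, P2=2, P3=0, P4=4, P5=4, P6=1)
step 2: fire γ:  (P0=2, P1=6, P2=2, P3=0, P4=4, P5=4, P6=1) → (P0=2, P1=8, P2=2, P3=0, P4=5, P5=5, P6=1)

YES — reachable via ⟨γ, γ⟩ (2 firings)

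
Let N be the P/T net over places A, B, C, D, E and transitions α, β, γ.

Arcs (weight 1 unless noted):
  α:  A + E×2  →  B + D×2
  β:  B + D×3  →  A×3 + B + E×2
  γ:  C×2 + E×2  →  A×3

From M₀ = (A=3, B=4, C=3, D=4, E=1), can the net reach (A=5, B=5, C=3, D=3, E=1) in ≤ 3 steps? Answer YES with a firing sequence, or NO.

step 1: fire β:  (A=3, B=4, C=3, D=4, E=1) → (A=6, B=4, C=3, D=1, E=3)
step 2: fire α:  (A=6, B=4, C=3, D=1, E=3) → (A=5, B=5, C=3, D=3, E=1)

YES — reachable via ⟨β, α⟩ (2 firings)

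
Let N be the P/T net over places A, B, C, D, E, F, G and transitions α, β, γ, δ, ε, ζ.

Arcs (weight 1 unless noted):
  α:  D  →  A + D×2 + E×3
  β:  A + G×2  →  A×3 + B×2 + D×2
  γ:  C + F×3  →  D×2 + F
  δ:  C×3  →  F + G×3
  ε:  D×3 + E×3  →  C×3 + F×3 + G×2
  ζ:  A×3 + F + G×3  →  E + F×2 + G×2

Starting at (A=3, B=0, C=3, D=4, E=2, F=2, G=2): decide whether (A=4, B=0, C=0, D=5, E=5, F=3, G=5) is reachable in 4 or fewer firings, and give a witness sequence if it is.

YES — reachable via ⟨α, δ⟩ (2 firings)

step 1: fire α:  (A=3, B=0, C=3, D=4, E=2, F=2, G=2) → (A=4, B=0, C=3, D=5, E=5, F=2, G=2)
step 2: fire δ:  (A=4, B=0, C=3, D=5, E=5, F=2, G=2) → (A=4, B=0, C=0, D=5, E=5, F=3, G=5)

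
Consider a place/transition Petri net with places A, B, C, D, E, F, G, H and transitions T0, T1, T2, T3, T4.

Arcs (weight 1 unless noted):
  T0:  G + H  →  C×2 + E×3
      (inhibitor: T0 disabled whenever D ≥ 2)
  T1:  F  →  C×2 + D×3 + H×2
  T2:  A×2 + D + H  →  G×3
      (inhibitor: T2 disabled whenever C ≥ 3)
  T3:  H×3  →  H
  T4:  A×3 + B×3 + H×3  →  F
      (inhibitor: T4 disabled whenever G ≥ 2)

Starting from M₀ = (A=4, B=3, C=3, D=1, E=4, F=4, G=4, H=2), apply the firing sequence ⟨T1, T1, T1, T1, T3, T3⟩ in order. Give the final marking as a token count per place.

step 1: fire T1:  (A=4, B=3, C=3, D=1, E=4, F=4, G=4, H=2) → (A=4, B=3, C=5, D=4, E=4, F=3, G=4, H=4)
step 2: fire T1:  (A=4, B=3, C=5, D=4, E=4, F=3, G=4, H=4) → (A=4, B=3, C=7, D=7, E=4, F=2, G=4, H=6)
step 3: fire T1:  (A=4, B=3, C=7, D=7, E=4, F=2, G=4, H=6) → (A=4, B=3, C=9, D=10, E=4, F=1, G=4, H=8)
step 4: fire T1:  (A=4, B=3, C=9, D=10, E=4, F=1, G=4, H=8) → (A=4, B=3, C=11, D=13, E=4, F=0, G=4, H=10)
step 5: fire T3:  (A=4, B=3, C=11, D=13, E=4, F=0, G=4, H=10) → (A=4, B=3, C=11, D=13, E=4, F=0, G=4, H=8)
step 6: fire T3:  (A=4, B=3, C=11, D=13, E=4, F=0, G=4, H=8) → (A=4, B=3, C=11, D=13, E=4, F=0, G=4, H=6)

(A=4, B=3, C=11, D=13, E=4, F=0, G=4, H=6)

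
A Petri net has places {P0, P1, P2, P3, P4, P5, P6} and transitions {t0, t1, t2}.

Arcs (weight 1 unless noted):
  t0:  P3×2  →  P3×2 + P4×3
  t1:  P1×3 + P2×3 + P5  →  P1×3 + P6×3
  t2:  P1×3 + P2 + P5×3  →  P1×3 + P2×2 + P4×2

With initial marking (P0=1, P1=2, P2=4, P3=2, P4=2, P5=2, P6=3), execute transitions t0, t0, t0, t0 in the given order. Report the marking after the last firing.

step 1: fire t0:  (P0=1, P1=2, P2=4, P3=2, P4=2, P5=2, P6=3) → (P0=1, P1=2, P2=4, P3=2, P4=5, P5=2, P6=3)
step 2: fire t0:  (P0=1, P1=2, P2=4, P3=2, P4=5, P5=2, P6=3) → (P0=1, P1=2, P2=4, P3=2, P4=8, P5=2, P6=3)
step 3: fire t0:  (P0=1, P1=2, P2=4, P3=2, P4=8, P5=2, P6=3) → (P0=1, P1=2, P2=4, P3=2, P4=11, P5=2, P6=3)
step 4: fire t0:  (P0=1, P1=2, P2=4, P3=2, P4=11, P5=2, P6=3) → (P0=1, P1=2, P2=4, P3=2, P4=14, P5=2, P6=3)

(P0=1, P1=2, P2=4, P3=2, P4=14, P5=2, P6=3)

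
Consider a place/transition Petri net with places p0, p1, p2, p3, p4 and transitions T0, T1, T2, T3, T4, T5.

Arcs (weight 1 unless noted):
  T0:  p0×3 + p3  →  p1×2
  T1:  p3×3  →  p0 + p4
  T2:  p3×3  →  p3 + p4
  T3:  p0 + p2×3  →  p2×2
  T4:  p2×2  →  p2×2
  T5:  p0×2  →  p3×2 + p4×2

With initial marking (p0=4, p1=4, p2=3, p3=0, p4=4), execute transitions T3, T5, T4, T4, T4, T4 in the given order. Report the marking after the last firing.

step 1: fire T3:  (p0=4, p1=4, p2=3, p3=0, p4=4) → (p0=3, p1=4, p2=2, p3=0, p4=4)
step 2: fire T5:  (p0=3, p1=4, p2=2, p3=0, p4=4) → (p0=1, p1=4, p2=2, p3=2, p4=6)
step 3: fire T4:  (p0=1, p1=4, p2=2, p3=2, p4=6) → (p0=1, p1=4, p2=2, p3=2, p4=6)
step 4: fire T4:  (p0=1, p1=4, p2=2, p3=2, p4=6) → (p0=1, p1=4, p2=2, p3=2, p4=6)
step 5: fire T4:  (p0=1, p1=4, p2=2, p3=2, p4=6) → (p0=1, p1=4, p2=2, p3=2, p4=6)
step 6: fire T4:  (p0=1, p1=4, p2=2, p3=2, p4=6) → (p0=1, p1=4, p2=2, p3=2, p4=6)

(p0=1, p1=4, p2=2, p3=2, p4=6)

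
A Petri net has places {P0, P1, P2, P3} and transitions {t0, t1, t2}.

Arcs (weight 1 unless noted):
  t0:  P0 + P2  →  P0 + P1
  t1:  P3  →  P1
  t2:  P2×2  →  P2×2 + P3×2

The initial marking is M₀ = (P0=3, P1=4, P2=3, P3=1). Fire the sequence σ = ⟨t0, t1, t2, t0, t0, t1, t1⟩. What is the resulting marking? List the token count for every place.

(P0=3, P1=10, P2=0, P3=0)

step 1: fire t0:  (P0=3, P1=4, P2=3, P3=1) → (P0=3, P1=5, P2=2, P3=1)
step 2: fire t1:  (P0=3, P1=5, P2=2, P3=1) → (P0=3, P1=6, P2=2, P3=0)
step 3: fire t2:  (P0=3, P1=6, P2=2, P3=0) → (P0=3, P1=6, P2=2, P3=2)
step 4: fire t0:  (P0=3, P1=6, P2=2, P3=2) → (P0=3, P1=7, P2=1, P3=2)
step 5: fire t0:  (P0=3, P1=7, P2=1, P3=2) → (P0=3, P1=8, P2=0, P3=2)
step 6: fire t1:  (P0=3, P1=8, P2=0, P3=2) → (P0=3, P1=9, P2=0, P3=1)
step 7: fire t1:  (P0=3, P1=9, P2=0, P3=1) → (P0=3, P1=10, P2=0, P3=0)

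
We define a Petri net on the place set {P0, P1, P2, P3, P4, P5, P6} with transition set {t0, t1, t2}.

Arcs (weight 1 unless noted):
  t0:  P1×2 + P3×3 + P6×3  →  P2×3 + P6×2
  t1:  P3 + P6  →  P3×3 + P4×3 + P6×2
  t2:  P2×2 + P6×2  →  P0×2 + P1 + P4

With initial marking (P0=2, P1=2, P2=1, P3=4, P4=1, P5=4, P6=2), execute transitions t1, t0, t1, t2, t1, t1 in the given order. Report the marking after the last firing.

(P0=4, P1=1, P2=2, P3=9, P4=14, P5=4, P6=3)

step 1: fire t1:  (P0=2, P1=2, P2=1, P3=4, P4=1, P5=4, P6=2) → (P0=2, P1=2, P2=1, P3=6, P4=4, P5=4, P6=3)
step 2: fire t0:  (P0=2, P1=2, P2=1, P3=6, P4=4, P5=4, P6=3) → (P0=2, P1=0, P2=4, P3=3, P4=4, P5=4, P6=2)
step 3: fire t1:  (P0=2, P1=0, P2=4, P3=3, P4=4, P5=4, P6=2) → (P0=2, P1=0, P2=4, P3=5, P4=7, P5=4, P6=3)
step 4: fire t2:  (P0=2, P1=0, P2=4, P3=5, P4=7, P5=4, P6=3) → (P0=4, P1=1, P2=2, P3=5, P4=8, P5=4, P6=1)
step 5: fire t1:  (P0=4, P1=1, P2=2, P3=5, P4=8, P5=4, P6=1) → (P0=4, P1=1, P2=2, P3=7, P4=11, P5=4, P6=2)
step 6: fire t1:  (P0=4, P1=1, P2=2, P3=7, P4=11, P5=4, P6=2) → (P0=4, P1=1, P2=2, P3=9, P4=14, P5=4, P6=3)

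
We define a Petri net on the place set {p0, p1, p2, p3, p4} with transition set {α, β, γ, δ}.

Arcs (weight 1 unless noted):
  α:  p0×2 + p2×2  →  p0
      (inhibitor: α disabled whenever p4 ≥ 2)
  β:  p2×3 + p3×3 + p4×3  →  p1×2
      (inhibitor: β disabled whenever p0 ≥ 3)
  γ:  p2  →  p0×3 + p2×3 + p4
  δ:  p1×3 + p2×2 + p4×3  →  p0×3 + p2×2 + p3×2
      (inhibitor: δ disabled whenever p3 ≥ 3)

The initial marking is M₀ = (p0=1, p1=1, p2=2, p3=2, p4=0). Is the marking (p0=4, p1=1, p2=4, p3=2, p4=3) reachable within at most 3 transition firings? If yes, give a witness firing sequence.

NO — not reachable within 3 firings

depth 0: 1 marking
depth 1: 2 markings reached so far
depth 2: 4 markings reached so far
depth 3: 7 markings reached so far
target is not among the 7 markings reachable within 3 steps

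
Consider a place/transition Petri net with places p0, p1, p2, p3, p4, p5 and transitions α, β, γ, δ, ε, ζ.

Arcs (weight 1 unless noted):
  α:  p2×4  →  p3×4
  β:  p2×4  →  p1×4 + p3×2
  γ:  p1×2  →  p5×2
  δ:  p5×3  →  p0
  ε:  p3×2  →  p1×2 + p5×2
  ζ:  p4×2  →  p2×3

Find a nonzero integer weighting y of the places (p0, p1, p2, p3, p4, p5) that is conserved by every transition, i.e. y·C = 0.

y = (p0:3, p1:1, p2:2, p3:2, p4:3, p5:1)

Incidence matrix C (rows=places, cols=transitions):
        α    β    γ    δ    ε    ζ
   p0   0    0    0    1    0    0
   p1   0    4   -2    0    2    0
   p2  -4   -4    0    0    0    3
   p3   4    2    0    0   -2    0
   p4   0    0    0    0    0   -2
   p5   0    0    2   -3    2    0

Candidate y = [3, 1, 2, 2, 3, 1]; check y·C column-wise:
  col α: 3·0 + 1·0 + 2·-4 + 2·4 + 3·0 + 1·0 = 0
  col β: 3·0 + 1·4 + 2·-4 + 2·2 + 3·0 + 1·0 = 0
  col γ: 3·0 + 1·-2 + 2·0 + 2·0 + 3·0 + 1·2 = 0
  col δ: 3·1 + 1·0 + 2·0 + 2·0 + 3·0 + 1·-3 = 0
  col ε: 3·0 + 1·2 + 2·0 + 2·-2 + 3·0 + 1·2 = 0
  col ζ: 3·0 + 1·0 + 2·3 + 2·0 + 3·-2 + 1·0 = 0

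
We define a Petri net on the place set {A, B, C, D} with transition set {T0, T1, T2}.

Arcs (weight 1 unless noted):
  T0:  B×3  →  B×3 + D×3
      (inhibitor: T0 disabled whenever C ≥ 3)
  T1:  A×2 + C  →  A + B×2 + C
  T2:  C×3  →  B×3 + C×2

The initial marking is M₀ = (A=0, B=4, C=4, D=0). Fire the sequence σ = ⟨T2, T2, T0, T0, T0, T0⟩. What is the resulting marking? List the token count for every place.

step 1: fire T2:  (A=0, B=4, C=4, D=0) → (A=0, B=7, C=3, D=0)
step 2: fire T2:  (A=0, B=7, C=3, D=0) → (A=0, B=10, C=2, D=0)
step 3: fire T0:  (A=0, B=10, C=2, D=0) → (A=0, B=10, C=2, D=3)
step 4: fire T0:  (A=0, B=10, C=2, D=3) → (A=0, B=10, C=2, D=6)
step 5: fire T0:  (A=0, B=10, C=2, D=6) → (A=0, B=10, C=2, D=9)
step 6: fire T0:  (A=0, B=10, C=2, D=9) → (A=0, B=10, C=2, D=12)

(A=0, B=10, C=2, D=12)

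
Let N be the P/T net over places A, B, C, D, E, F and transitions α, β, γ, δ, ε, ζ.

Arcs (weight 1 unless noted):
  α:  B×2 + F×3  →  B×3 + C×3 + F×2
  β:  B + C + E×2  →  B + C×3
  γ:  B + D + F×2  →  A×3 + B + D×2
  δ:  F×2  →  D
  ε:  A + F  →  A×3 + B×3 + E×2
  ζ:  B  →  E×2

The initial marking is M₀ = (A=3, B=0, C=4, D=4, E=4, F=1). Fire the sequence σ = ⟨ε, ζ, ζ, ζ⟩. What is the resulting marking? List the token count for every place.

step 1: fire ε:  (A=3, B=0, C=4, D=4, E=4, F=1) → (A=5, B=3, C=4, D=4, E=6, F=0)
step 2: fire ζ:  (A=5, B=3, C=4, D=4, E=6, F=0) → (A=5, B=2, C=4, D=4, E=8, F=0)
step 3: fire ζ:  (A=5, B=2, C=4, D=4, E=8, F=0) → (A=5, B=1, C=4, D=4, E=10, F=0)
step 4: fire ζ:  (A=5, B=1, C=4, D=4, E=10, F=0) → (A=5, B=0, C=4, D=4, E=12, F=0)

(A=5, B=0, C=4, D=4, E=12, F=0)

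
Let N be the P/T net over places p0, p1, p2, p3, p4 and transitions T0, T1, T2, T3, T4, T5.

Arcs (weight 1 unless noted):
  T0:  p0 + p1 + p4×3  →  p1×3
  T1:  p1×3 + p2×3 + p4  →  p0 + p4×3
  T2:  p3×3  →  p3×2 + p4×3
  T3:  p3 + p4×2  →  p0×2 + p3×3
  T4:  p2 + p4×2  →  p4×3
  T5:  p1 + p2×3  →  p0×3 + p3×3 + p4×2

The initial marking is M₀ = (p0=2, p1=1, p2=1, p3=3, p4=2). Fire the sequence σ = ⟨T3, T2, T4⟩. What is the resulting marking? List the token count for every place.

step 1: fire T3:  (p0=2, p1=1, p2=1, p3=3, p4=2) → (p0=4, p1=1, p2=1, p3=5, p4=0)
step 2: fire T2:  (p0=4, p1=1, p2=1, p3=5, p4=0) → (p0=4, p1=1, p2=1, p3=4, p4=3)
step 3: fire T4:  (p0=4, p1=1, p2=1, p3=4, p4=3) → (p0=4, p1=1, p2=0, p3=4, p4=4)

(p0=4, p1=1, p2=0, p3=4, p4=4)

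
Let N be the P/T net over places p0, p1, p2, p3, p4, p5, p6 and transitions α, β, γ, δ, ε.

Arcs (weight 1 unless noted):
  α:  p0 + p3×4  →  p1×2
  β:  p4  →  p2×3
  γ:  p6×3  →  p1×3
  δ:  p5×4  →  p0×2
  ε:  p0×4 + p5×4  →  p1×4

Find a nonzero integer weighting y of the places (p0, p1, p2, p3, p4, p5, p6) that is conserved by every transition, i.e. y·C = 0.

y = (p0:0, p1:0, p2:1, p3:0, p4:3, p5:0, p6:0)

Incidence matrix C (rows=places, cols=transitions):
        α    β    γ    δ    ε
   p0  -1    0    0    2   -4
   p1   2    0    3    0    4
   p2   0    3    0    0    0
   p3  -4    0    0    0    0
   p4   0   -1    0    0    0
   p5   0    0    0   -4   -4
   p6   0    0   -3    0    0

Candidate y = [0, 0, 1, 0, 3, 0, 0]; check y·C column-wise:
  col α: 0·-1 + 0·2 + 1·0 + 0·-4 + 3·0 = 0
  col β: 1·3 + 3·-1 = 0
  col γ: 0·3 + 1·0 + 3·0 + 0·-3 = 0
  col δ: 0·2 + 1·0 + 3·0 + 0·-4 = 0
  col ε: 0·-4 + 0·4 + 1·0 + 3·0 + 0·-4 = 0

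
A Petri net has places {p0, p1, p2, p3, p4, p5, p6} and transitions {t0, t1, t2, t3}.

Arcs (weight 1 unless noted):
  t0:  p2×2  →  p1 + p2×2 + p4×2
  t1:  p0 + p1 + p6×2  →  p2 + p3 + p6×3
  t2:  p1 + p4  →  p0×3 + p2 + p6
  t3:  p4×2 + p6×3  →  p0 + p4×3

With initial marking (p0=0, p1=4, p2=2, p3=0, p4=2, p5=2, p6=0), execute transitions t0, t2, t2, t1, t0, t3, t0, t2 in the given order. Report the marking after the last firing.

(p0=9, p1=3, p2=6, p3=1, p4=6, p5=2, p6=1)

step 1: fire t0:  (p0=0, p1=4, p2=2, p3=0, p4=2, p5=2, p6=0) → (p0=0, p1=5, p2=2, p3=0, p4=4, p5=2, p6=0)
step 2: fire t2:  (p0=0, p1=5, p2=2, p3=0, p4=4, p5=2, p6=0) → (p0=3, p1=4, p2=3, p3=0, p4=3, p5=2, p6=1)
step 3: fire t2:  (p0=3, p1=4, p2=3, p3=0, p4=3, p5=2, p6=1) → (p0=6, p1=3, p2=4, p3=0, p4=2, p5=2, p6=2)
step 4: fire t1:  (p0=6, p1=3, p2=4, p3=0, p4=2, p5=2, p6=2) → (p0=5, p1=2, p2=5, p3=1, p4=2, p5=2, p6=3)
step 5: fire t0:  (p0=5, p1=2, p2=5, p3=1, p4=2, p5=2, p6=3) → (p0=5, p1=3, p2=5, p3=1, p4=4, p5=2, p6=3)
step 6: fire t3:  (p0=5, p1=3, p2=5, p3=1, p4=4, p5=2, p6=3) → (p0=6, p1=3, p2=5, p3=1, p4=5, p5=2, p6=0)
step 7: fire t0:  (p0=6, p1=3, p2=5, p3=1, p4=5, p5=2, p6=0) → (p0=6, p1=4, p2=5, p3=1, p4=7, p5=2, p6=0)
step 8: fire t2:  (p0=6, p1=4, p2=5, p3=1, p4=7, p5=2, p6=0) → (p0=9, p1=3, p2=6, p3=1, p4=6, p5=2, p6=1)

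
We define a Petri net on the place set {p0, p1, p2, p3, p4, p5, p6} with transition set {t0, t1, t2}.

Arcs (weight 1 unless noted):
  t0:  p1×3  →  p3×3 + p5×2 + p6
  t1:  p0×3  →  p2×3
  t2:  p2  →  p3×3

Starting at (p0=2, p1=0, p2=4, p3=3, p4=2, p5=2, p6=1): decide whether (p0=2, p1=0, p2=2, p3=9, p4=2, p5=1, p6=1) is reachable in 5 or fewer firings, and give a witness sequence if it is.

depth 0: 1 marking
depth 1: 2 markings reached so far
depth 2: 3 markings reached so far
depth 3: 4 markings reached so far
depth 4: 5 markings reached so far
depth 5: 5 markings reached so far
(frontier empty at depth 5; search complete)
target is not among the 5 markings reachable within 5 steps

NO — not reachable within 5 firings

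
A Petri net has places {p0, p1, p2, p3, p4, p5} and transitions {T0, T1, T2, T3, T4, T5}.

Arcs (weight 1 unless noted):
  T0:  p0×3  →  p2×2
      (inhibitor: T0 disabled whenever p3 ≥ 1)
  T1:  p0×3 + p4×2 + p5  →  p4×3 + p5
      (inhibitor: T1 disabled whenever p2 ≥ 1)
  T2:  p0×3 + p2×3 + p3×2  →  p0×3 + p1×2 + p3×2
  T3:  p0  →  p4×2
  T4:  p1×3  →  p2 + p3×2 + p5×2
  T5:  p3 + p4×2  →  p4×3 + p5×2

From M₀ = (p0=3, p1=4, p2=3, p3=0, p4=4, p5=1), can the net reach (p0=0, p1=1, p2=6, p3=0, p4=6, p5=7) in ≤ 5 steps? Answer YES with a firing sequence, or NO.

YES — reachable via ⟨T0, T4, T5, T5⟩ (4 firings)

step 1: fire T0:  (p0=3, p1=4, p2=3, p3=0, p4=4, p5=1) → (p0=0, p1=4, p2=5, p3=0, p4=4, p5=1)
step 2: fire T4:  (p0=0, p1=4, p2=5, p3=0, p4=4, p5=1) → (p0=0, p1=1, p2=6, p3=2, p4=4, p5=3)
step 3: fire T5:  (p0=0, p1=1, p2=6, p3=2, p4=4, p5=3) → (p0=0, p1=1, p2=6, p3=1, p4=5, p5=5)
step 4: fire T5:  (p0=0, p1=1, p2=6, p3=1, p4=5, p5=5) → (p0=0, p1=1, p2=6, p3=0, p4=6, p5=7)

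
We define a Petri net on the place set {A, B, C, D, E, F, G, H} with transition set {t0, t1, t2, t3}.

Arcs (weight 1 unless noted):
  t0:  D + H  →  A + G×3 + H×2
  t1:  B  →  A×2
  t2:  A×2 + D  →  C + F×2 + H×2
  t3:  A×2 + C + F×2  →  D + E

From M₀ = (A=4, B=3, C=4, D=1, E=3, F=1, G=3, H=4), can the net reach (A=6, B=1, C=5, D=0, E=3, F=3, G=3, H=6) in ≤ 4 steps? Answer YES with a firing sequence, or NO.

step 1: fire t1:  (A=4, B=3, C=4, D=1, E=3, F=1, G=3, H=4) → (A=6, B=2, C=4, D=1, E=3, F=1, G=3, H=4)
step 2: fire t1:  (A=6, B=2, C=4, D=1, E=3, F=1, G=3, H=4) → (A=8, B=1, C=4, D=1, E=3, F=1, G=3, H=4)
step 3: fire t2:  (A=8, B=1, C=4, D=1, E=3, F=1, G=3, H=4) → (A=6, B=1, C=5, D=0, E=3, F=3, G=3, H=6)

YES — reachable via ⟨t1, t1, t2⟩ (3 firings)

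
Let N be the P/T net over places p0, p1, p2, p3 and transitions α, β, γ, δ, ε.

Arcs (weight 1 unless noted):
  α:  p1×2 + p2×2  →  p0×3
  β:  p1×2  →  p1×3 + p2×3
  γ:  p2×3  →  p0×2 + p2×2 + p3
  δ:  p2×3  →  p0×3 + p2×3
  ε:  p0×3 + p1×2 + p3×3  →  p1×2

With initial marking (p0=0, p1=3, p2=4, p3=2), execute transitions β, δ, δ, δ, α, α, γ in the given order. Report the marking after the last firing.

step 1: fire β:  (p0=0, p1=3, p2=4, p3=2) → (p0=0, p1=4, p2=7, p3=2)
step 2: fire δ:  (p0=0, p1=4, p2=7, p3=2) → (p0=3, p1=4, p2=7, p3=2)
step 3: fire δ:  (p0=3, p1=4, p2=7, p3=2) → (p0=6, p1=4, p2=7, p3=2)
step 4: fire δ:  (p0=6, p1=4, p2=7, p3=2) → (p0=9, p1=4, p2=7, p3=2)
step 5: fire α:  (p0=9, p1=4, p2=7, p3=2) → (p0=12, p1=2, p2=5, p3=2)
step 6: fire α:  (p0=12, p1=2, p2=5, p3=2) → (p0=15, p1=0, p2=3, p3=2)
step 7: fire γ:  (p0=15, p1=0, p2=3, p3=2) → (p0=17, p1=0, p2=2, p3=3)

(p0=17, p1=0, p2=2, p3=3)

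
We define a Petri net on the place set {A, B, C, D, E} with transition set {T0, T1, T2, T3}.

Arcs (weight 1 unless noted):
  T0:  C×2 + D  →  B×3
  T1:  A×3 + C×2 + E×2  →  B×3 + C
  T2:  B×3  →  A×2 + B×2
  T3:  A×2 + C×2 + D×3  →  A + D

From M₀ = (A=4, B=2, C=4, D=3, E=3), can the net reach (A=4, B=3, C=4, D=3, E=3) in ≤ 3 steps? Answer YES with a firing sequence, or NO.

depth 0: 1 marking
depth 1: 4 markings reached so far
depth 2: 10 markings reached so far
depth 3: 16 markings reached so far
target is not among the 16 markings reachable within 3 steps

NO — not reachable within 3 firings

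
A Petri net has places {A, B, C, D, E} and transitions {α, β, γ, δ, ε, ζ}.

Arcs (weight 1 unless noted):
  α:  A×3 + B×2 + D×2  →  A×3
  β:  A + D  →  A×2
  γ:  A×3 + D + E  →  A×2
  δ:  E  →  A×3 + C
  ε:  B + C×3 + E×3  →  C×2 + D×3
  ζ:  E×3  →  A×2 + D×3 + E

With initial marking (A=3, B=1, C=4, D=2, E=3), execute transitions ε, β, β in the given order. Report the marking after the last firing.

(A=5, B=0, C=3, D=3, E=0)

step 1: fire ε:  (A=3, B=1, C=4, D=2, E=3) → (A=3, B=0, C=3, D=5, E=0)
step 2: fire β:  (A=3, B=0, C=3, D=5, E=0) → (A=4, B=0, C=3, D=4, E=0)
step 3: fire β:  (A=4, B=0, C=3, D=4, E=0) → (A=5, B=0, C=3, D=3, E=0)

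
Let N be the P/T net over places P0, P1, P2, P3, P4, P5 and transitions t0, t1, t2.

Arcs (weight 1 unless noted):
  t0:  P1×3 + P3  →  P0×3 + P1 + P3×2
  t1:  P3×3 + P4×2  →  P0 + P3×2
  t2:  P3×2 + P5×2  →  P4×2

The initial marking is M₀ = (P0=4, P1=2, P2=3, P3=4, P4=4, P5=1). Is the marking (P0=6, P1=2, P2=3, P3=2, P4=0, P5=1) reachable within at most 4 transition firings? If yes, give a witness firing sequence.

YES — reachable via ⟨t1, t1⟩ (2 firings)

step 1: fire t1:  (P0=4, P1=2, P2=3, P3=4, P4=4, P5=1) → (P0=5, P1=2, P2=3, P3=3, P4=2, P5=1)
step 2: fire t1:  (P0=5, P1=2, P2=3, P3=3, P4=2, P5=1) → (P0=6, P1=2, P2=3, P3=2, P4=0, P5=1)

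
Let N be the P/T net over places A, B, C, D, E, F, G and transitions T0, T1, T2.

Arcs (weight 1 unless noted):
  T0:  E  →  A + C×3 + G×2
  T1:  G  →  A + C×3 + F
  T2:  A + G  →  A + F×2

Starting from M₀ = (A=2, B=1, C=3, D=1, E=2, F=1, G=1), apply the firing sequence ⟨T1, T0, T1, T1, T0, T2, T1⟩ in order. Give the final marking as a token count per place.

(A=8, B=1, C=21, D=1, E=0, F=7, G=0)

step 1: fire T1:  (A=2, B=1, C=3, D=1, E=2, F=1, G=1) → (A=3, B=1, C=6, D=1, E=2, F=2, G=0)
step 2: fire T0:  (A=3, B=1, C=6, D=1, E=2, F=2, G=0) → (A=4, B=1, C=9, D=1, E=1, F=2, G=2)
step 3: fire T1:  (A=4, B=1, C=9, D=1, E=1, F=2, G=2) → (A=5, B=1, C=12, D=1, E=1, F=3, G=1)
step 4: fire T1:  (A=5, B=1, C=12, D=1, E=1, F=3, G=1) → (A=6, B=1, C=15, D=1, E=1, F=4, G=0)
step 5: fire T0:  (A=6, B=1, C=15, D=1, E=1, F=4, G=0) → (A=7, B=1, C=18, D=1, E=0, F=4, G=2)
step 6: fire T2:  (A=7, B=1, C=18, D=1, E=0, F=4, G=2) → (A=7, B=1, C=18, D=1, E=0, F=6, G=1)
step 7: fire T1:  (A=7, B=1, C=18, D=1, E=0, F=6, G=1) → (A=8, B=1, C=21, D=1, E=0, F=7, G=0)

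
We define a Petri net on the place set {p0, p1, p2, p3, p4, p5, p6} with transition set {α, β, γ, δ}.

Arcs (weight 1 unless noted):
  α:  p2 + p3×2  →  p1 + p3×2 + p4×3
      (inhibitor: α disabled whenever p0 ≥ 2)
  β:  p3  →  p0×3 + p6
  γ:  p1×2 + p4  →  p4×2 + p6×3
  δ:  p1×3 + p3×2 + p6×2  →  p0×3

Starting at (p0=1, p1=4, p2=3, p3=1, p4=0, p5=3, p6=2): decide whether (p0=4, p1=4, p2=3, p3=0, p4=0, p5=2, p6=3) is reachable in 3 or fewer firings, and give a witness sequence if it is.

depth 0: 1 marking
depth 1: 2 markings reached so far
depth 2: 2 markings reached so far
(frontier empty at depth 2; search complete)
target is not among the 2 markings reachable within 3 steps

NO — not reachable within 3 firings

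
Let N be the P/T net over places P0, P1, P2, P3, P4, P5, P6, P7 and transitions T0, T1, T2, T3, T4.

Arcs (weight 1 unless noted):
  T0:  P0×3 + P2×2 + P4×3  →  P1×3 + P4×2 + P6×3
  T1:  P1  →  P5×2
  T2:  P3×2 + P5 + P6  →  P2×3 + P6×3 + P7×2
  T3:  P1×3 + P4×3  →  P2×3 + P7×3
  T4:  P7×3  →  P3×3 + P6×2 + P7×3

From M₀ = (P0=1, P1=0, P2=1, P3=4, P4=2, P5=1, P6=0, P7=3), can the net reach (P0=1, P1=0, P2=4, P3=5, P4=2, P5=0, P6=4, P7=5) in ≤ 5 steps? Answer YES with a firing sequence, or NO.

YES — reachable via ⟨T4, T2⟩ (2 firings)

step 1: fire T4:  (P0=1, P1=0, P2=1, P3=4, P4=2, P5=1, P6=0, P7=3) → (P0=1, P1=0, P2=1, P3=7, P4=2, P5=1, P6=2, P7=3)
step 2: fire T2:  (P0=1, P1=0, P2=1, P3=7, P4=2, P5=1, P6=2, P7=3) → (P0=1, P1=0, P2=4, P3=5, P4=2, P5=0, P6=4, P7=5)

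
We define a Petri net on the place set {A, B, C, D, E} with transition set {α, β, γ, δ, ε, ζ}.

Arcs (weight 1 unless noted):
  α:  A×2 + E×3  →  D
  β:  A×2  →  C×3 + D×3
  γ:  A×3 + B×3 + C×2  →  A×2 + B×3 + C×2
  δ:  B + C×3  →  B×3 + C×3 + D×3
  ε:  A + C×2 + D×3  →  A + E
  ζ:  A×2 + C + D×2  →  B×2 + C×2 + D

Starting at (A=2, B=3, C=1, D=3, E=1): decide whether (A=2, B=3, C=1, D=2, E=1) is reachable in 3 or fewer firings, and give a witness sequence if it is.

depth 0: 1 marking
depth 1: 3 markings reached so far
depth 2: 4 markings reached so far
depth 3: 5 markings reached so far
target is not among the 5 markings reachable within 3 steps

NO — not reachable within 3 firings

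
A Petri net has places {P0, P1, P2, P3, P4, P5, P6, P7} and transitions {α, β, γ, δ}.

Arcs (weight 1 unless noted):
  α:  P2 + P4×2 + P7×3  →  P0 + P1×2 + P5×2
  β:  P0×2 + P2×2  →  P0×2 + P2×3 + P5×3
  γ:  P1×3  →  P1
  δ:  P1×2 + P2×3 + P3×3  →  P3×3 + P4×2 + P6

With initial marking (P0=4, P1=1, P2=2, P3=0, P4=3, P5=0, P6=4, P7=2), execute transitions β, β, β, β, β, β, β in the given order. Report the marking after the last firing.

(P0=4, P1=1, P2=9, P3=0, P4=3, P5=21, P6=4, P7=2)

step 1: fire β:  (P0=4, P1=1, P2=2, P3=0, P4=3, P5=0, P6=4, P7=2) → (P0=4, P1=1, P2=3, P3=0, P4=3, P5=3, P6=4, P7=2)
step 2: fire β:  (P0=4, P1=1, P2=3, P3=0, P4=3, P5=3, P6=4, P7=2) → (P0=4, P1=1, P2=4, P3=0, P4=3, P5=6, P6=4, P7=2)
step 3: fire β:  (P0=4, P1=1, P2=4, P3=0, P4=3, P5=6, P6=4, P7=2) → (P0=4, P1=1, P2=5, P3=0, P4=3, P5=9, P6=4, P7=2)
step 4: fire β:  (P0=4, P1=1, P2=5, P3=0, P4=3, P5=9, P6=4, P7=2) → (P0=4, P1=1, P2=6, P3=0, P4=3, P5=12, P6=4, P7=2)
step 5: fire β:  (P0=4, P1=1, P2=6, P3=0, P4=3, P5=12, P6=4, P7=2) → (P0=4, P1=1, P2=7, P3=0, P4=3, P5=15, P6=4, P7=2)
step 6: fire β:  (P0=4, P1=1, P2=7, P3=0, P4=3, P5=15, P6=4, P7=2) → (P0=4, P1=1, P2=8, P3=0, P4=3, P5=18, P6=4, P7=2)
step 7: fire β:  (P0=4, P1=1, P2=8, P3=0, P4=3, P5=18, P6=4, P7=2) → (P0=4, P1=1, P2=9, P3=0, P4=3, P5=21, P6=4, P7=2)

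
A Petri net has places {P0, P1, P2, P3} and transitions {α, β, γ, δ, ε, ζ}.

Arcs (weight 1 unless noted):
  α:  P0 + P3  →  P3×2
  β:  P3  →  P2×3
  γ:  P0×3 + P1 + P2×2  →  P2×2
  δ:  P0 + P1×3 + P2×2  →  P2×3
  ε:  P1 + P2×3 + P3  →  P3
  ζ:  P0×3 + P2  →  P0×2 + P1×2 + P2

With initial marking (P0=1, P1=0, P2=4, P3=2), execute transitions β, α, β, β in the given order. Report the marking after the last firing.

step 1: fire β:  (P0=1, P1=0, P2=4, P3=2) → (P0=1, P1=0, P2=7, P3=1)
step 2: fire α:  (P0=1, P1=0, P2=7, P3=1) → (P0=0, P1=0, P2=7, P3=2)
step 3: fire β:  (P0=0, P1=0, P2=7, P3=2) → (P0=0, P1=0, P2=10, P3=1)
step 4: fire β:  (P0=0, P1=0, P2=10, P3=1) → (P0=0, P1=0, P2=13, P3=0)

(P0=0, P1=0, P2=13, P3=0)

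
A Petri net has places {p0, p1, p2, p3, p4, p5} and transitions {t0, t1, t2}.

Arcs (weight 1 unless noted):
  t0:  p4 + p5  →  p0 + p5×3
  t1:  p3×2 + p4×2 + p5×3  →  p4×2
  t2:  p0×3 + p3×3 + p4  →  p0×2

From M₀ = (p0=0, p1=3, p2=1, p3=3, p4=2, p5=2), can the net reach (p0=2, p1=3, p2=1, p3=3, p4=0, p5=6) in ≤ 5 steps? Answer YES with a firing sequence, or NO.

YES — reachable via ⟨t0, t0⟩ (2 firings)

step 1: fire t0:  (p0=0, p1=3, p2=1, p3=3, p4=2, p5=2) → (p0=1, p1=3, p2=1, p3=3, p4=1, p5=4)
step 2: fire t0:  (p0=1, p1=3, p2=1, p3=3, p4=1, p5=4) → (p0=2, p1=3, p2=1, p3=3, p4=0, p5=6)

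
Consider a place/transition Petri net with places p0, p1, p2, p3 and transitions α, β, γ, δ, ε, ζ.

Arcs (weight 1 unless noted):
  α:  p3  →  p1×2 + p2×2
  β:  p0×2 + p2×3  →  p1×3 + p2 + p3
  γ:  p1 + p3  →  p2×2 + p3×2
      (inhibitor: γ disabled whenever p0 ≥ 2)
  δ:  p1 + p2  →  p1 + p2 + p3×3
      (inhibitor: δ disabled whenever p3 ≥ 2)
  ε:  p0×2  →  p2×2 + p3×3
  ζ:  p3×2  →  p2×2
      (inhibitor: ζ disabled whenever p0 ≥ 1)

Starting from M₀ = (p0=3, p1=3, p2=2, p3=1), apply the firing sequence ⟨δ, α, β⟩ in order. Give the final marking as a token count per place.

(p0=1, p1=8, p2=2, p3=4)

step 1: fire δ:  (p0=3, p1=3, p2=2, p3=1) → (p0=3, p1=3, p2=2, p3=4)
step 2: fire α:  (p0=3, p1=3, p2=2, p3=4) → (p0=3, p1=5, p2=4, p3=3)
step 3: fire β:  (p0=3, p1=5, p2=4, p3=3) → (p0=1, p1=8, p2=2, p3=4)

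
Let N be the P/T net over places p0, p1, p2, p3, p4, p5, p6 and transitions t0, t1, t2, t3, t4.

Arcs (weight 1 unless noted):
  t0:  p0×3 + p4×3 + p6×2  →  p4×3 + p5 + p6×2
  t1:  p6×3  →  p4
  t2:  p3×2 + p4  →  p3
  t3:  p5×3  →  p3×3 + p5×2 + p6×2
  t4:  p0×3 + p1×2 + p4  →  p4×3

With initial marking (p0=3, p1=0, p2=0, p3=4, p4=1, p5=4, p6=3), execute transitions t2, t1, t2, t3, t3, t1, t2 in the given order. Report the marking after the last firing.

(p0=3, p1=0, p2=0, p3=7, p4=0, p5=2, p6=1)

step 1: fire t2:  (p0=3, p1=0, p2=0, p3=4, p4=1, p5=4, p6=3) → (p0=3, p1=0, p2=0, p3=3, p4=0, p5=4, p6=3)
step 2: fire t1:  (p0=3, p1=0, p2=0, p3=3, p4=0, p5=4, p6=3) → (p0=3, p1=0, p2=0, p3=3, p4=1, p5=4, p6=0)
step 3: fire t2:  (p0=3, p1=0, p2=0, p3=3, p4=1, p5=4, p6=0) → (p0=3, p1=0, p2=0, p3=2, p4=0, p5=4, p6=0)
step 4: fire t3:  (p0=3, p1=0, p2=0, p3=2, p4=0, p5=4, p6=0) → (p0=3, p1=0, p2=0, p3=5, p4=0, p5=3, p6=2)
step 5: fire t3:  (p0=3, p1=0, p2=0, p3=5, p4=0, p5=3, p6=2) → (p0=3, p1=0, p2=0, p3=8, p4=0, p5=2, p6=4)
step 6: fire t1:  (p0=3, p1=0, p2=0, p3=8, p4=0, p5=2, p6=4) → (p0=3, p1=0, p2=0, p3=8, p4=1, p5=2, p6=1)
step 7: fire t2:  (p0=3, p1=0, p2=0, p3=8, p4=1, p5=2, p6=1) → (p0=3, p1=0, p2=0, p3=7, p4=0, p5=2, p6=1)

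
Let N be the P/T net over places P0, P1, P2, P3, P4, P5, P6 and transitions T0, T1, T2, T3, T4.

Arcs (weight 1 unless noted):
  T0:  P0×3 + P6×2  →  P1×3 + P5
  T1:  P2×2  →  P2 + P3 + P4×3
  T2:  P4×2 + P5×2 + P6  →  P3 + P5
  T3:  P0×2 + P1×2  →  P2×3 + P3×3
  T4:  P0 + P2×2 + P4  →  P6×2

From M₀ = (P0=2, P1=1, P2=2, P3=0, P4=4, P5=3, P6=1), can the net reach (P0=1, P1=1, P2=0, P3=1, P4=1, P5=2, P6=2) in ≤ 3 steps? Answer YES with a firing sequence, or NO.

YES — reachable via ⟨T2, T4⟩ (2 firings)

step 1: fire T2:  (P0=2, P1=1, P2=2, P3=0, P4=4, P5=3, P6=1) → (P0=2, P1=1, P2=2, P3=1, P4=2, P5=2, P6=0)
step 2: fire T4:  (P0=2, P1=1, P2=2, P3=1, P4=2, P5=2, P6=0) → (P0=1, P1=1, P2=0, P3=1, P4=1, P5=2, P6=2)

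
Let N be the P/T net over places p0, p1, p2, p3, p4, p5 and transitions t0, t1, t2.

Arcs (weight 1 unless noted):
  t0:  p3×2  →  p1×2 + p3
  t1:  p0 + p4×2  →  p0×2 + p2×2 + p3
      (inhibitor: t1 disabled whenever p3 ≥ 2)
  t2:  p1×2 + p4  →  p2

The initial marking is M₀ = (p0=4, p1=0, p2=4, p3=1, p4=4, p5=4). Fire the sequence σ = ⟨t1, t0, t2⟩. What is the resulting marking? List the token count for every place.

step 1: fire t1:  (p0=4, p1=0, p2=4, p3=1, p4=4, p5=4) → (p0=5, p1=0, p2=6, p3=2, p4=2, p5=4)
step 2: fire t0:  (p0=5, p1=0, p2=6, p3=2, p4=2, p5=4) → (p0=5, p1=2, p2=6, p3=1, p4=2, p5=4)
step 3: fire t2:  (p0=5, p1=2, p2=6, p3=1, p4=2, p5=4) → (p0=5, p1=0, p2=7, p3=1, p4=1, p5=4)

(p0=5, p1=0, p2=7, p3=1, p4=1, p5=4)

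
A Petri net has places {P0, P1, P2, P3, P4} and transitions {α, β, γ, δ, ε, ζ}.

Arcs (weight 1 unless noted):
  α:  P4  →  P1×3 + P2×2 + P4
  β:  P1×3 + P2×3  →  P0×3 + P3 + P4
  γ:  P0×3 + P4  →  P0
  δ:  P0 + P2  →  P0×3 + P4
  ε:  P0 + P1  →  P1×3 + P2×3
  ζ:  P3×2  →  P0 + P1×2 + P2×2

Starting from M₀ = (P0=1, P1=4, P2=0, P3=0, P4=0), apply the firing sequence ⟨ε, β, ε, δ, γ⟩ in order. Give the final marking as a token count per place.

(P0=2, P1=5, P2=2, P3=1, P4=1)

step 1: fire ε:  (P0=1, P1=4, P2=0, P3=0, P4=0) → (P0=0, P1=6, P2=3, P3=0, P4=0)
step 2: fire β:  (P0=0, P1=6, P2=3, P3=0, P4=0) → (P0=3, P1=3, P2=0, P3=1, P4=1)
step 3: fire ε:  (P0=3, P1=3, P2=0, P3=1, P4=1) → (P0=2, P1=5, P2=3, P3=1, P4=1)
step 4: fire δ:  (P0=2, P1=5, P2=3, P3=1, P4=1) → (P0=4, P1=5, P2=2, P3=1, P4=2)
step 5: fire γ:  (P0=4, P1=5, P2=2, P3=1, P4=2) → (P0=2, P1=5, P2=2, P3=1, P4=1)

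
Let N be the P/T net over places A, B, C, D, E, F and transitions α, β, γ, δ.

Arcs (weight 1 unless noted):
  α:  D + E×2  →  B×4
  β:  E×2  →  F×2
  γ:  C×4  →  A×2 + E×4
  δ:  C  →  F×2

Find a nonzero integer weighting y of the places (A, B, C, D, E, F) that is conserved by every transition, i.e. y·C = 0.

y = (A:0, B:1, C:0, D:4, E:0, F:0)

Incidence matrix C (rows=places, cols=transitions):
        α    β    γ    δ
    A   0    0    2    0
    B   4    0    0    0
    C   0    0   -4   -1
    D  -1    0    0    0
    E  -2   -2    4    0
    F   0    2    0    2

Candidate y = [0, 1, 0, 4, 0, 0]; check y·C column-wise:
  col α: 1·4 + 4·-1 + 0·-2 = 0
  col β: 1·0 + 4·0 + 0·-2 + 0·2 = 0
  col γ: 0·2 + 1·0 + 0·-4 + 4·0 + 0·4 = 0
  col δ: 1·0 + 0·-1 + 4·0 + 0·2 = 0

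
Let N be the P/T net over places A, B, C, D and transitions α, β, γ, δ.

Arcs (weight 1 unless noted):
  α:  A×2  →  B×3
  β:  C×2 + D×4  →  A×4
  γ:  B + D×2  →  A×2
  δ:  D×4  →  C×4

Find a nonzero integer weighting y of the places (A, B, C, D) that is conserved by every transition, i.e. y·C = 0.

Incidence matrix C (rows=places, cols=transitions):
        α    β    γ    δ
    A  -2    4    2    0
    B   3    0   -1    0
    C   0   -2    0    4
    D   0   -4   -2   -4

Candidate y = [3, 2, 2, 2]; check y·C column-wise:
  col α: 3·-2 + 2·3 + 2·0 + 2·0 = 0
  col β: 3·4 + 2·0 + 2·-2 + 2·-4 = 0
  col γ: 3·2 + 2·-1 + 2·0 + 2·-2 = 0
  col δ: 3·0 + 2·0 + 2·4 + 2·-4 = 0

y = (A:3, B:2, C:2, D:2)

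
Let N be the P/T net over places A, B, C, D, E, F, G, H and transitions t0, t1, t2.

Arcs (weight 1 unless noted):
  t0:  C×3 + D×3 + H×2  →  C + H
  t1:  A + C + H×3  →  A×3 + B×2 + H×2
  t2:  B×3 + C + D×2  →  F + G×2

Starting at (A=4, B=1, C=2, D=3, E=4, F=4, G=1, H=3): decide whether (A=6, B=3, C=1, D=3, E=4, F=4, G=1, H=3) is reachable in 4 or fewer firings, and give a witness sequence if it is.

depth 0: 1 marking
depth 1: 2 markings reached so far
depth 2: 3 markings reached so far
depth 3: 3 markings reached so far
(frontier empty at depth 3; search complete)
target is not among the 3 markings reachable within 4 steps

NO — not reachable within 4 firings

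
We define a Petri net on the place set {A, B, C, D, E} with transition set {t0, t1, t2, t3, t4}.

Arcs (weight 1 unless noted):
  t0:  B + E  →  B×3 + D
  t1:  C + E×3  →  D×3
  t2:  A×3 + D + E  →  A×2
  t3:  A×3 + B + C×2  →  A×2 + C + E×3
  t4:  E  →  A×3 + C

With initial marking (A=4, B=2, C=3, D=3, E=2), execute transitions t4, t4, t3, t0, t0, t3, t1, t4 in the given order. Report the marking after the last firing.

step 1: fire t4:  (A=4, B=2, C=3, D=3, E=2) → (A=7, B=2, C=4, D=3, E=1)
step 2: fire t4:  (A=7, B=2, C=4, D=3, E=1) → (A=10, B=2, C=5, D=3, E=0)
step 3: fire t3:  (A=10, B=2, C=5, D=3, E=0) → (A=9, B=1, C=4, D=3, E=3)
step 4: fire t0:  (A=9, B=1, C=4, D=3, E=3) → (A=9, B=3, C=4, D=4, E=2)
step 5: fire t0:  (A=9, B=3, C=4, D=4, E=2) → (A=9, B=5, C=4, D=5, E=1)
step 6: fire t3:  (A=9, B=5, C=4, D=5, E=1) → (A=8, B=4, C=3, D=5, E=4)
step 7: fire t1:  (A=8, B=4, C=3, D=5, E=4) → (A=8, B=4, C=2, D=8, E=1)
step 8: fire t4:  (A=8, B=4, C=2, D=8, E=1) → (A=11, B=4, C=3, D=8, E=0)

(A=11, B=4, C=3, D=8, E=0)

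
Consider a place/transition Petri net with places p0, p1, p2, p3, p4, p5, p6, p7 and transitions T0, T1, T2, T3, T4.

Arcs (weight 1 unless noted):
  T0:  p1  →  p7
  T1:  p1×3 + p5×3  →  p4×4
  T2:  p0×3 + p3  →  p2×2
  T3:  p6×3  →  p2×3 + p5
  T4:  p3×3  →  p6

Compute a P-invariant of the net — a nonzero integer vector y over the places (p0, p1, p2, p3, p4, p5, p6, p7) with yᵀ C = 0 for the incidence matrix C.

Incidence matrix C (rows=places, cols=transitions):
       T0   T1   T2   T3   T4
   p0   0    0   -3    0    0
   p1  -1   -3    0    0    0
   p2   0    0    2    3    0
   p3   0    0   -1    0   -3
   p4   0    4    0    0    0
   p5   0   -3    0    1    0
   p6   0    0    0   -3    1
   p7   1    0    0    0    0

Candidate y = [8, 0, 12, 0, -27, -36, 0, 0]; check y·C column-wise:
  col T0: 8·0 + 0·-1 + 12·0 + -27·0 + -36·0 + 0·1 = 0
  col T1: 8·0 + 0·-3 + 12·0 + -27·4 + -36·-3 = 0
  col T2: 8·-3 + 12·2 + 0·-1 + -27·0 + -36·0 = 0
  col T3: 8·0 + 12·3 + -27·0 + -36·1 + 0·-3 = 0
  col T4: 8·0 + 12·0 + 0·-3 + -27·0 + -36·0 + 0·1 = 0

y = (p0:8, p1:0, p2:12, p3:0, p4:-27, p5:-36, p6:0, p7:0)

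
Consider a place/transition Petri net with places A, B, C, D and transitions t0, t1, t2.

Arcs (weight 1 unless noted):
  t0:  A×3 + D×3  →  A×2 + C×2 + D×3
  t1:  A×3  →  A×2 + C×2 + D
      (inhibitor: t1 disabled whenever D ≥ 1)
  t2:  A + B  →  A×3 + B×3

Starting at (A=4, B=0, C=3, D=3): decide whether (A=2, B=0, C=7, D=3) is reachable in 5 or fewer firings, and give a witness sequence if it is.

YES — reachable via ⟨t0, t0⟩ (2 firings)

step 1: fire t0:  (A=4, B=0, C=3, D=3) → (A=3, B=0, C=5, D=3)
step 2: fire t0:  (A=3, B=0, C=5, D=3) → (A=2, B=0, C=7, D=3)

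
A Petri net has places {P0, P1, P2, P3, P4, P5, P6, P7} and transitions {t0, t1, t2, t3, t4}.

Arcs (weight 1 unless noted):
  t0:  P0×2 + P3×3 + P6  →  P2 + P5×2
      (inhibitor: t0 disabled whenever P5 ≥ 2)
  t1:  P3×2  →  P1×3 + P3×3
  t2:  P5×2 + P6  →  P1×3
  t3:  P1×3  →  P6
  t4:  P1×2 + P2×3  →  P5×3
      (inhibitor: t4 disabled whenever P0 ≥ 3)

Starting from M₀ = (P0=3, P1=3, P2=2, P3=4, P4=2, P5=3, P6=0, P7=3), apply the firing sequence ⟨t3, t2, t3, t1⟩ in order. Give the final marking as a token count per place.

(P0=3, P1=3, P2=2, P3=5, P4=2, P5=1, P6=1, P7=3)

step 1: fire t3:  (P0=3, P1=3, P2=2, P3=4, P4=2, P5=3, P6=0, P7=3) → (P0=3, P1=0, P2=2, P3=4, P4=2, P5=3, P6=1, P7=3)
step 2: fire t2:  (P0=3, P1=0, P2=2, P3=4, P4=2, P5=3, P6=1, P7=3) → (P0=3, P1=3, P2=2, P3=4, P4=2, P5=1, P6=0, P7=3)
step 3: fire t3:  (P0=3, P1=3, P2=2, P3=4, P4=2, P5=1, P6=0, P7=3) → (P0=3, P1=0, P2=2, P3=4, P4=2, P5=1, P6=1, P7=3)
step 4: fire t1:  (P0=3, P1=0, P2=2, P3=4, P4=2, P5=1, P6=1, P7=3) → (P0=3, P1=3, P2=2, P3=5, P4=2, P5=1, P6=1, P7=3)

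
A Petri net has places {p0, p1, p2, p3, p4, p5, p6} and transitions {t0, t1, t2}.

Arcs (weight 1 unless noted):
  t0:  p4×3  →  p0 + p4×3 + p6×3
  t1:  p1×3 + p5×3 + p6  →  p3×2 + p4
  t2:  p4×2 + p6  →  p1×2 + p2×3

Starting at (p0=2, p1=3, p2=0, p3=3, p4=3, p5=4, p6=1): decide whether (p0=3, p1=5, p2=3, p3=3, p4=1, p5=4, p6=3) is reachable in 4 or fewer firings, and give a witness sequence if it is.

step 1: fire t0:  (p0=2, p1=3, p2=0, p3=3, p4=3, p5=4, p6=1) → (p0=3, p1=3, p2=0, p3=3, p4=3, p5=4, p6=4)
step 2: fire t2:  (p0=3, p1=3, p2=0, p3=3, p4=3, p5=4, p6=4) → (p0=3, p1=5, p2=3, p3=3, p4=1, p5=4, p6=3)

YES — reachable via ⟨t0, t2⟩ (2 firings)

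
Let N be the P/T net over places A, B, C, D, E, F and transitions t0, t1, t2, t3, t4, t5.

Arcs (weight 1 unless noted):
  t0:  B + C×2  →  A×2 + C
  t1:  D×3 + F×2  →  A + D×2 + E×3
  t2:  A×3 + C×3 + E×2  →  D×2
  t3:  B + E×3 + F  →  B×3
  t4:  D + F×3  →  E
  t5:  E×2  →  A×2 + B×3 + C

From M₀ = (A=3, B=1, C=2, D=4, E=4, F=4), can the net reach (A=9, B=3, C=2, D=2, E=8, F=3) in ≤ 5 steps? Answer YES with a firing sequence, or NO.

depth 0: 1 marking
depth 1: 6 markings reached so far
depth 2: 17 markings reached so far
depth 3: 32 markings reached so far
depth 4: 47 markings reached so far
depth 5: 59 markings reached so far
target is not among the 59 markings reachable within 5 steps

NO — not reachable within 5 firings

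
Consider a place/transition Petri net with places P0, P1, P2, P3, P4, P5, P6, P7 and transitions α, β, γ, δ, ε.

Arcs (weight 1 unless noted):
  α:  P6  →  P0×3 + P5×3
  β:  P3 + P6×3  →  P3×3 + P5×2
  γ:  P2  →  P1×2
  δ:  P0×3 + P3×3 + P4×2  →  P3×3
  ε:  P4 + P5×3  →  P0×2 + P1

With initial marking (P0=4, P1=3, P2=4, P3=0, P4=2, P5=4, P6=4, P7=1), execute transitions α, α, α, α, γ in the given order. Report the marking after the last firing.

(P0=16, P1=5, P2=3, P3=0, P4=2, P5=16, P6=0, P7=1)

step 1: fire α:  (P0=4, P1=3, P2=4, P3=0, P4=2, P5=4, P6=4, P7=1) → (P0=7, P1=3, P2=4, P3=0, P4=2, P5=7, P6=3, P7=1)
step 2: fire α:  (P0=7, P1=3, P2=4, P3=0, P4=2, P5=7, P6=3, P7=1) → (P0=10, P1=3, P2=4, P3=0, P4=2, P5=10, P6=2, P7=1)
step 3: fire α:  (P0=10, P1=3, P2=4, P3=0, P4=2, P5=10, P6=2, P7=1) → (P0=13, P1=3, P2=4, P3=0, P4=2, P5=13, P6=1, P7=1)
step 4: fire α:  (P0=13, P1=3, P2=4, P3=0, P4=2, P5=13, P6=1, P7=1) → (P0=16, P1=3, P2=4, P3=0, P4=2, P5=16, P6=0, P7=1)
step 5: fire γ:  (P0=16, P1=3, P2=4, P3=0, P4=2, P5=16, P6=0, P7=1) → (P0=16, P1=5, P2=3, P3=0, P4=2, P5=16, P6=0, P7=1)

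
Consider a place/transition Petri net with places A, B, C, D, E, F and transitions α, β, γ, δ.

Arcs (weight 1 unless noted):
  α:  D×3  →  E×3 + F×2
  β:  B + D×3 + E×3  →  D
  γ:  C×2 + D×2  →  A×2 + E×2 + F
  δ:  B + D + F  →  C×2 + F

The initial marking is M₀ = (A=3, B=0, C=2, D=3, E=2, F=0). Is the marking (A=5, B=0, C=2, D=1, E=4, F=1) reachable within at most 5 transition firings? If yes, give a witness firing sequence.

depth 0: 1 marking
depth 1: 3 markings reached so far
depth 2: 3 markings reached so far
(frontier empty at depth 2; search complete)
target is not among the 3 markings reachable within 5 steps

NO — not reachable within 5 firings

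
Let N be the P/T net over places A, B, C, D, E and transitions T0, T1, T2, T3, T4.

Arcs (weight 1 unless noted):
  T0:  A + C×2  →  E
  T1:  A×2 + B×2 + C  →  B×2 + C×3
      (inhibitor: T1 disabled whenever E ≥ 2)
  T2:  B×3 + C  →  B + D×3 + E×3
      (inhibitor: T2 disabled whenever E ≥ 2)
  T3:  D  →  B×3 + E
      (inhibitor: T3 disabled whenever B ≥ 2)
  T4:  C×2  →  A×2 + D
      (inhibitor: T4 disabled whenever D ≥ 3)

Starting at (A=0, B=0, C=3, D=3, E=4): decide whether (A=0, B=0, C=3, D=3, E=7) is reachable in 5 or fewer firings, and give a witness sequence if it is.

depth 0: 1 marking
depth 1: 2 markings reached so far
depth 2: 3 markings reached so far
depth 3: 3 markings reached so far
(frontier empty at depth 3; search complete)
target is not among the 3 markings reachable within 5 steps

NO — not reachable within 5 firings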